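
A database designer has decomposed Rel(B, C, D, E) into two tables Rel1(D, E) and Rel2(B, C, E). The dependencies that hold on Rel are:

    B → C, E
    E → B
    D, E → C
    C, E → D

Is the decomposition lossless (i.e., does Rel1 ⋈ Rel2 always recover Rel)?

Yes

Common attributes: Rel1 ∩ Rel2 = {E}.
Closure of {E}: E → B applies, adding B; B → C, E applies, adding C; C, E → D applies, adding D. So (E)⁺ = {B, C, D, E}.
This closure contains every attribute of Rel1, so Rel1 ∩ Rel2 → Rel1. The join is lossless.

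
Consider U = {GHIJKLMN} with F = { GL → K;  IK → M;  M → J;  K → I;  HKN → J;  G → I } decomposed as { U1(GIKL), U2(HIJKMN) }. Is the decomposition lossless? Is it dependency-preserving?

lossy but dependency-preserving

Lossless test: (IK)⁺ = {IJKM}, which is a superkey of neither fragment — lossy.
Dependency preservation: every FD's attributes lie within a single fragment, so each can be enforced locally — preserved.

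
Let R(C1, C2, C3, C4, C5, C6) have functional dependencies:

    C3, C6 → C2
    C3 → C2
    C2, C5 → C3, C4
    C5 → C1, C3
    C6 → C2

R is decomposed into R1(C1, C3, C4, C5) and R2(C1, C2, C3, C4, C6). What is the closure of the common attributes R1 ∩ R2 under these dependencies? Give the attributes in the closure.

C1, C2, C3, C4

R1 ∩ R2 = {C1, C3, C4}.
C3 → C2 applies, adding C2
Closure: {C1, C2, C3, C4}.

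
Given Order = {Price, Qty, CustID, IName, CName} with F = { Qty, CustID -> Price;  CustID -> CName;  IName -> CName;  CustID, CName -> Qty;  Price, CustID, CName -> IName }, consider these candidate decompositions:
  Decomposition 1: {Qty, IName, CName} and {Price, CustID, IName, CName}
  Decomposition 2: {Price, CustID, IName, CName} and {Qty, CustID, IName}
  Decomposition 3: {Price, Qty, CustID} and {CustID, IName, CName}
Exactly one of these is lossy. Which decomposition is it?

Decomposition 1

Decomposition 1: common = {IName, CName}, closure = {IName, CName} → lossy.
Decomposition 2: common = {CustID, IName}, closure = {Price, Qty, CustID, IName, CName} → lossless.
Decomposition 3: common = {CustID}, closure = {Price, Qty, CustID, IName, CName} → lossless.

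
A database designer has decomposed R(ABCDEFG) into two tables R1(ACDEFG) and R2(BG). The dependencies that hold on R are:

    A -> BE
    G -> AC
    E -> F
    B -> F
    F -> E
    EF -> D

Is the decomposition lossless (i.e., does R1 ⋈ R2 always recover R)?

Common attributes: R1 ∩ R2 = {G}.
Closure of {G}: G → AC applies, adding AC; A → BE applies, adding BE; E → F applies, adding F; EF → D applies, adding D. So (G)⁺ = {ABCDEFG}.
This closure contains every attribute of R1, so R1 ∩ R2 → R1. The join is lossless.

Yes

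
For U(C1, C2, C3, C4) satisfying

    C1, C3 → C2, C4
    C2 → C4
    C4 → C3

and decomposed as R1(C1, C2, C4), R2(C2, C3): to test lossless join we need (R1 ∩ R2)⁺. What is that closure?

C2, C3, C4

R1 ∩ R2 = {C2}.
C2 → C4 applies, adding C4
C4 → C3 applies, adding C3
Closure: {C2, C3, C4}.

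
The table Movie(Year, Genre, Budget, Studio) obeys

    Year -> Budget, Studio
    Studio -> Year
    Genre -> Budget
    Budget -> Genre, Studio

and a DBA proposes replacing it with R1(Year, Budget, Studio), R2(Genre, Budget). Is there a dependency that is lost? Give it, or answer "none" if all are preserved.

none

Year → Budget, Studio lies within R1.
Studio → Year lies within R1.
Genre → Budget lies within R2.
Budget → Genre, Studio: restricted closure across fragments reaches Genre, Studio.
Every dependency is enforceable on the fragments, so the decomposition is dependency-preserving.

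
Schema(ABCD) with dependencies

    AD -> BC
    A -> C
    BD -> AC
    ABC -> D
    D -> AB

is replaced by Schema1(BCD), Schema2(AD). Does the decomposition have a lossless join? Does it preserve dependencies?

Lossless test: (D)⁺ = {ABCD}, which contains all of one fragment — lossless.
Dependency preservation: the restricted closure of {A} across the fragments never reaches {C}, so A → C cannot be enforced without a join — not preserved.

lossless but not dependency-preserving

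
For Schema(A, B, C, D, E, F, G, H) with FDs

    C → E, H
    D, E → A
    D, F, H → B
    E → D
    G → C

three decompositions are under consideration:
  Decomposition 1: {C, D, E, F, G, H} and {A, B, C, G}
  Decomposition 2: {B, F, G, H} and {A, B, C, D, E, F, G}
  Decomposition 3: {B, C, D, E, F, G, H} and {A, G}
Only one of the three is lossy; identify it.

Decomposition 1

Decomposition 1: common = {C, G}, closure = {A, C, D, E, G, H} → lossy.
Decomposition 2: common = {B, F, G}, closure = {A, B, C, D, E, F, G, H} → lossless.
Decomposition 3: common = {G}, closure = {A, C, D, E, G, H} → lossless.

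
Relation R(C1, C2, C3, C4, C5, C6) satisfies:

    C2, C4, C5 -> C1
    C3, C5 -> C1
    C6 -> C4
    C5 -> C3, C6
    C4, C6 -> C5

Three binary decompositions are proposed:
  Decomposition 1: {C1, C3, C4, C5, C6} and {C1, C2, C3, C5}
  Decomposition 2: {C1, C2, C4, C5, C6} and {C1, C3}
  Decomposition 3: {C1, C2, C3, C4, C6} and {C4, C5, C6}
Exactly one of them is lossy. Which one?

Decomposition 2

Decomposition 1: common = {C1, C3, C5}, closure = {C1, C3, C4, C5, C6} → lossless.
Decomposition 2: common = {C1}, closure = {C1} → lossy.
Decomposition 3: common = {C4, C6}, closure = {C1, C3, C4, C5, C6} → lossless.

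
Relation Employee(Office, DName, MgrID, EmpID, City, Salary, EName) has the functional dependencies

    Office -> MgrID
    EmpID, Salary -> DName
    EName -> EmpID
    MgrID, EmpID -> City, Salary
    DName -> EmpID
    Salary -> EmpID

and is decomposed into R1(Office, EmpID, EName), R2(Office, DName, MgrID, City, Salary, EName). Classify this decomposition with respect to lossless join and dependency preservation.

Lossless test: (Office, EName)⁺ = {Office, DName, MgrID, EmpID, City, Salary, EName}, which contains all of one fragment — lossless.
Dependency preservation: the restricted closure of {MgrID, EmpID} across the fragments never reaches {City, Salary}, so MgrID, EmpID → City, Salary cannot be enforced without a join — not preserved.

lossless but not dependency-preserving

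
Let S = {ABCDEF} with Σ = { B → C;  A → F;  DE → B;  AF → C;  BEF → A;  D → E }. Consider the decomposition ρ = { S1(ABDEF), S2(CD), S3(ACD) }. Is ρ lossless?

Yes

Chase test. Columns are ABCDEF; row i has aⱼ where attribute j ∈ Si, else bᵢⱼ.
Initial tableau (one row per fragment):
  row 1: a1 a2 b13 a4 a5 a6
  row 2: b21 b22 a3 a4 b25 b26
  row 3: a1 b32 a3 a4 b35 b36
Rows 1 and 3 agree on A; apply A→F and equate their F entries.
Rows 1 and 3 agree on AF; apply AF→C and equate their C entries.
Rows 1 and 2 agree on D; apply D→E and equate their E entries.
Rows 1 and 3 agree on D; apply D→E and equate their E entries.
Rows 1 and 2 agree on DE; apply DE→B and equate their B entries.
Rows 1 and 3 agree on DE; apply DE→B and equate their B entries.
Row 1 is now all distinguished symbols — the join is lossless.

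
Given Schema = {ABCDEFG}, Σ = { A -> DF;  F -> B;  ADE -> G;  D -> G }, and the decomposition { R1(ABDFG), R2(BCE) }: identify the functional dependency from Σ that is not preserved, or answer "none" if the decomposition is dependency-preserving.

A → DF lies within R1.
F → B lies within R1.
ADE → G: restricted closure across fragments reaches G.
D → G lies within R1.
Every dependency is enforceable on the fragments, so the decomposition is dependency-preserving.

none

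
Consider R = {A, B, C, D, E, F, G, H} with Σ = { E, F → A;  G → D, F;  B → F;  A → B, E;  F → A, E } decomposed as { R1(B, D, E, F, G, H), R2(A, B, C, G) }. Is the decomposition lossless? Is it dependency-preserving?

lossy but dependency-preserving

Lossless test: (B, G)⁺ = {A, B, D, E, F, G}, which is a superkey of neither fragment — lossy.
Dependency preservation: E, F → A; A → B, E; F → A, E are not contained in any single fragment, but the restricted closure of each left-hand side across the fragments still reaches the right-hand side; the remaining FDs each lie inside some fragment. All dependencies are preserved.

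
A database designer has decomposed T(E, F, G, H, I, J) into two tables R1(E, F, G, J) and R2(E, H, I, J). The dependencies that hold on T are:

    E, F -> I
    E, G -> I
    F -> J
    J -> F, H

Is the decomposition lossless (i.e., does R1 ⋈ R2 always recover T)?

Yes

Common attributes: R1 ∩ R2 = {E, J}.
Closure of {E, J}: J → F, H applies, adding F, H; E, F → I applies, adding I. So (E, J)⁺ = {E, F, H, I, J}.
This closure contains every attribute of R2, so R1 ∩ R2 → R2. The join is lossless.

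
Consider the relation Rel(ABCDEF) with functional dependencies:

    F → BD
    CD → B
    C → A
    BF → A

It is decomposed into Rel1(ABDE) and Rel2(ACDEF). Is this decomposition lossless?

Common attributes: Rel1 ∩ Rel2 = {ADE}.
No dependency enlarges {ADE}, so (ADE)⁺ = {ADE}.
The closure contains neither all of Rel1 = {ABDE} nor all of Rel2 = {ACDEF}, so the common attributes are not a superkey of either fragment. The join is lossy.

No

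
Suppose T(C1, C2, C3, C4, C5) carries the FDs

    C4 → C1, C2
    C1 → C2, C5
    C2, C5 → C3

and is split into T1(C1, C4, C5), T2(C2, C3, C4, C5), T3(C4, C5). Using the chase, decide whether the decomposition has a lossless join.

Yes

Chase test. Columns are C1, C2, C3, C4, C5; row i has aⱼ where attribute j ∈ Ti, else bᵢⱼ.
Initial tableau (one row per fragment):
  row 1: a1 b12 b13 a4 a5
  row 2: b21 a2 a3 a4 a5
  row 3: b31 b32 b33 a4 a5
Rows 1 and 2 agree on C4; apply C4→C1, C2 and equate their C1, C2 entries.
Rows 1 and 3 agree on C4; apply C4→C1, C2 and equate their C1, C2 entries.
Rows 1 and 2 agree on C2, C5; apply C2, C5→C3 and equate their C3 entries.
Rows 1 and 3 agree on C2, C5; apply C2, C5→C3 and equate their C3 entries.
Row 1 is now all distinguished symbols — the join is lossless.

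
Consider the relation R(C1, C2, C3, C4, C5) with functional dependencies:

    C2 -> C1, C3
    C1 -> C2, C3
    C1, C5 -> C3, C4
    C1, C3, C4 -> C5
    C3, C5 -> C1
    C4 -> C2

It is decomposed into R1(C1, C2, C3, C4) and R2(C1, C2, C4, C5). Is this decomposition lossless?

Common attributes: R1 ∩ R2 = {C1, C2, C4}.
Closure of {C1, C2, C4}: C2 → C1, C3 applies, adding C3; C1, C3, C4 → C5 applies, adding C5. So (C1, C2, C4)⁺ = {C1, C2, C3, C4, C5}.
This closure contains every attribute of R1, so R1 ∩ R2 → R1. The join is lossless.

Yes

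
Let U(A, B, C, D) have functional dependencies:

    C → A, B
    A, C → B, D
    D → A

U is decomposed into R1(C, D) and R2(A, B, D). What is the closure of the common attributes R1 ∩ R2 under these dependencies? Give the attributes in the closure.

R1 ∩ R2 = {D}.
D → A applies, adding A
Closure: {A, D}.

A, D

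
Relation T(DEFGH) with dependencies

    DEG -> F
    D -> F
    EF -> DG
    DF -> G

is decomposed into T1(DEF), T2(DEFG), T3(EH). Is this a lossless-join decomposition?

Chase test. Columns are DEFGH; row i has aⱼ where attribute j ∈ Ti, else bᵢⱼ.
Initial tableau (one row per fragment):
  row 1: a1 a2 a3 b14 b15
  row 2: a1 a2 a3 a4 b25
  row 3: b31 a2 b33 b34 a5
Rows 1 and 2 agree on EF; apply EF→DG and equate their DG entries.
No row becomes fully distinguished — the join is lossy.

No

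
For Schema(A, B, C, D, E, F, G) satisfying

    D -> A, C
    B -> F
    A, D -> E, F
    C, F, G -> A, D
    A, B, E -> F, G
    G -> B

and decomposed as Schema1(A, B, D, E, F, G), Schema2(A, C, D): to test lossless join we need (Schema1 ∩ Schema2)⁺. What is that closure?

A, C, D, E, F

Schema1 ∩ Schema2 = {A, D}.
D → A, C applies, adding C
A, D → E, F applies, adding E, F
Closure: {A, C, D, E, F}.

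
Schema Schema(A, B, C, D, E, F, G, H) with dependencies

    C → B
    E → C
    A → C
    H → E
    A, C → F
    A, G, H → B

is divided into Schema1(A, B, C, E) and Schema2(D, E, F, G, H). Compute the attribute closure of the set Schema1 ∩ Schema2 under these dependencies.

B, C, E

Schema1 ∩ Schema2 = {E}.
E → C applies, adding C
C → B applies, adding B
Closure: {B, C, E}.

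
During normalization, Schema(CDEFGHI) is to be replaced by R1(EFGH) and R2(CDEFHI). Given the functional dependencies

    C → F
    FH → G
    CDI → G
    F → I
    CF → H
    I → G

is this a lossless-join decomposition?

Common attributes: R1 ∩ R2 = {EFH}.
Closure of {EFH}: FH → G applies, adding G; F → I applies, adding I. So (EFH)⁺ = {EFGHI}.
This closure contains every attribute of R1, so R1 ∩ R2 → R1. The join is lossless.

Yes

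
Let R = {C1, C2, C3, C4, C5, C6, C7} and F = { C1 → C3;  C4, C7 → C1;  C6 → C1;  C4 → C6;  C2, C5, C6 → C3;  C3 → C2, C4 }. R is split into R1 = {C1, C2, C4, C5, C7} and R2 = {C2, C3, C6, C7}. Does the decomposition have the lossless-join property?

Common attributes: R1 ∩ R2 = {C2, C7}.
No dependency enlarges {C2, C7}, so (C2, C7)⁺ = {C2, C7}.
The closure contains neither all of R1 = {C1, C2, C4, C5, C7} nor all of R2 = {C2, C3, C6, C7}, so the common attributes are not a superkey of either fragment. The join is lossy.

No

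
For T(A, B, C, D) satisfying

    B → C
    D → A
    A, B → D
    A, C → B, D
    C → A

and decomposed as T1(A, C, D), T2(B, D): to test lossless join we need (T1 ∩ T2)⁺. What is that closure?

T1 ∩ T2 = {D}.
D → A applies, adding A
Closure: {A, D}.

A, D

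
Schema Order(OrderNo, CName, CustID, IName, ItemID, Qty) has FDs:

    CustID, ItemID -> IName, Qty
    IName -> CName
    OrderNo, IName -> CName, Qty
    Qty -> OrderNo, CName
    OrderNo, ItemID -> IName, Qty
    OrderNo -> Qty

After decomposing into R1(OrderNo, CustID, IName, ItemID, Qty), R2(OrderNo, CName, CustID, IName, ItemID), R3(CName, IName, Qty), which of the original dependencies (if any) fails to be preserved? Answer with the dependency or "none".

CustID, ItemID → IName, Qty lies within R1.
IName → CName lies within R2.
OrderNo, IName → CName, Qty: restricted closure across fragments reaches CName, Qty.
Qty → OrderNo, CName: restricted closure across fragments reaches OrderNo, CName.
OrderNo, ItemID → IName, Qty lies within R1.
OrderNo → Qty lies within R1.
Every dependency is enforceable on the fragments, so the decomposition is dependency-preserving.

none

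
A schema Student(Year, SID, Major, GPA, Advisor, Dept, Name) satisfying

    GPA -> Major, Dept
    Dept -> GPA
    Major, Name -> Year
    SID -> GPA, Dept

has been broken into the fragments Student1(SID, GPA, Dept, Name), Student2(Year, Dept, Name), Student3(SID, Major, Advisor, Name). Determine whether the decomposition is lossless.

Yes

Chase test. Columns are Year, SID, Major, GPA, Advisor, Dept, Name; row i has aⱼ where attribute j ∈ Studenti, else bᵢⱼ.
Initial tableau (one row per fragment):
  row 1: b11 a2 b13 a4 b15 a6 a7
  row 2: a1 b22 b23 b24 b25 a6 a7
  row 3: b31 a2 a3 b34 a5 b36 a7
Rows 1 and 2 agree on Dept; apply Dept→GPA and equate their GPA entries.
Rows 1 and 3 agree on SID; apply SID→GPA, Dept and equate their GPA, Dept entries.
Rows 1 and 2 agree on GPA; apply GPA→Major, Dept and equate their Major, Dept entries.
Rows 1 and 3 agree on GPA; apply GPA→Major, Dept and equate their Major, Dept entries.
Rows 1 and 2 agree on Major, Name; apply Major, Name→Year and equate their Year entries.
Rows 1 and 3 agree on Major, Name; apply Major, Name→Year and equate their Year entries.
Row 3 is now all distinguished symbols — the join is lossless.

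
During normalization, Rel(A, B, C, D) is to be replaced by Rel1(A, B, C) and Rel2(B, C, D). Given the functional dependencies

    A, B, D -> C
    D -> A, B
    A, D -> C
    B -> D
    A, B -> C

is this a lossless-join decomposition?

Common attributes: Rel1 ∩ Rel2 = {B, C}.
Closure of {B, C}: B → D applies, adding D; D → A, B applies, adding A. So (B, C)⁺ = {A, B, C, D}.
This closure contains every attribute of Rel1, so Rel1 ∩ Rel2 → Rel1. The join is lossless.

Yes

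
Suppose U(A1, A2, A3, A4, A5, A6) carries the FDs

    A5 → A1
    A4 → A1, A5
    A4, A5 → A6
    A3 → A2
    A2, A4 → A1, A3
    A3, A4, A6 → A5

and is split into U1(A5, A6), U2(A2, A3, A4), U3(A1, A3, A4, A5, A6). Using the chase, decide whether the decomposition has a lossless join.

Yes

Chase test. Columns are A1, A2, A3, A4, A5, A6; row i has aⱼ where attribute j ∈ Ui, else bᵢⱼ.
Initial tableau (one row per fragment):
  row 1: b11 b12 b13 b14 a5 a6
  row 2: b21 a2 a3 a4 b25 b26
  row 3: a1 b32 a3 a4 a5 a6
Rows 1 and 3 agree on A5; apply A5→A1 and equate their A1 entries.
Rows 2 and 3 agree on A4; apply A4→A1, A5 and equate their A1, A5 entries.
Rows 2 and 3 agree on A4, A5; apply A4, A5→A6 and equate their A6 entries.
Rows 2 and 3 agree on A3; apply A3→A2 and equate their A2 entries.
Row 2 is now all distinguished symbols — the join is lossless.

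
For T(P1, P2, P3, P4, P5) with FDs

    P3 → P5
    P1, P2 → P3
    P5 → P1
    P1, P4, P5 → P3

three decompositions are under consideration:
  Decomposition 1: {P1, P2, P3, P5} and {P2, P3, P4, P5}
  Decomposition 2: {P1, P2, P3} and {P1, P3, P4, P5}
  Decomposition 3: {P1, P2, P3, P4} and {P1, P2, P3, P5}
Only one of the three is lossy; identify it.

Decomposition 1: common = {P2, P3, P5}, closure = {P1, P2, P3, P5} → lossless.
Decomposition 2: common = {P1, P3}, closure = {P1, P3, P5} → lossy.
Decomposition 3: common = {P1, P2, P3}, closure = {P1, P2, P3, P5} → lossless.

Decomposition 2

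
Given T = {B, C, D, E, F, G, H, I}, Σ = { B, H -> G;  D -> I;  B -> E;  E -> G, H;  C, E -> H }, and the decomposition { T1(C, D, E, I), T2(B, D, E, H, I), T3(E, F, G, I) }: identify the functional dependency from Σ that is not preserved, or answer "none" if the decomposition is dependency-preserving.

none

B, H → G: restricted closure across fragments reaches G.
D → I lies within T1.
B → E lies within T2.
E → G, H: restricted closure across fragments reaches G, H.
C, E → H: restricted closure across fragments reaches H.
Every dependency is enforceable on the fragments, so the decomposition is dependency-preserving.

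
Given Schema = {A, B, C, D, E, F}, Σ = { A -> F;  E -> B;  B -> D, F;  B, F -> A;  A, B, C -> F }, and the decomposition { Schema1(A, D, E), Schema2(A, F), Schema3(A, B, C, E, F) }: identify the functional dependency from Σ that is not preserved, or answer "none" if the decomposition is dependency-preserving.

Check B → D, F: no single fragment contains all of {B, D, F}, and the restricted closure of {B} across the fragments never reaches {D, F}.
A → F is preserved.
E → B is preserved.
B, F → A is preserved.
A, B, C → F is preserved.

B -> D, F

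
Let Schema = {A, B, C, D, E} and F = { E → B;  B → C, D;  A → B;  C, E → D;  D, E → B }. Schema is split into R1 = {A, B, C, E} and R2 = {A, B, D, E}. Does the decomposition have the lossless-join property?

Common attributes: R1 ∩ R2 = {A, B, E}.
Closure of {A, B, E}: B → C, D applies, adding C, D. So (A, B, E)⁺ = {A, B, C, D, E}.
This closure contains every attribute of R1, so R1 ∩ R2 → R1. The join is lossless.

Yes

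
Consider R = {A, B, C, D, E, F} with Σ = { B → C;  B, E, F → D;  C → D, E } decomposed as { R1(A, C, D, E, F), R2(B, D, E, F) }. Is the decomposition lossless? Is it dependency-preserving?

lossy and not dependency-preserving

Lossless test: (D, E, F)⁺ = {D, E, F}, which is a superkey of neither fragment — lossy.
Dependency preservation: the restricted closure of {B} across the fragments never reaches {C}, so B → C cannot be enforced without a join — not preserved.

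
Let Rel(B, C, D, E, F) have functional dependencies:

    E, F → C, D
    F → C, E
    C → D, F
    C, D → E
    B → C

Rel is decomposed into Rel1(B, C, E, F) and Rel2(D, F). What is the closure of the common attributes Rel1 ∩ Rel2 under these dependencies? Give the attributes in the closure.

C, D, E, F

Rel1 ∩ Rel2 = {F}.
F → C, E applies, adding C, E
C → D, F applies, adding D
Closure: {C, D, E, F}.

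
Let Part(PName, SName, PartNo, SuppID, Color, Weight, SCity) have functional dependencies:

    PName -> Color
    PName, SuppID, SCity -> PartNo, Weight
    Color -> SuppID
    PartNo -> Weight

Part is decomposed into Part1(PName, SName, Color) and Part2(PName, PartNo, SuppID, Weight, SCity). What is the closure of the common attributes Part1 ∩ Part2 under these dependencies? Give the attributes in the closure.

PName, SuppID, Color

Part1 ∩ Part2 = {PName}.
PName → Color applies, adding Color
Color → SuppID applies, adding SuppID
Closure: {PName, SuppID, Color}.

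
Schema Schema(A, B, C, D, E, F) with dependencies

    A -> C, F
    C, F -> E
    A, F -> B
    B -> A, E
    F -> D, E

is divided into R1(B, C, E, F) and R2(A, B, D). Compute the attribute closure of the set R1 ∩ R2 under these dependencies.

A, B, C, D, E, F

R1 ∩ R2 = {B}.
B → A, E applies, adding A, E
A → C, F applies, adding C, F
F → D, E applies, adding D
Closure: {A, B, C, D, E, F}.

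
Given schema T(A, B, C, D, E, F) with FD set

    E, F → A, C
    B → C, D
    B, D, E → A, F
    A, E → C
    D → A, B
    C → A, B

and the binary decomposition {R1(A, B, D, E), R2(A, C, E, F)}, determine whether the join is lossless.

Yes

Common attributes: R1 ∩ R2 = {A, E}.
Closure of {A, E}: A, E → C applies, adding C; C → A, B applies, adding B; B → C, D applies, adding D; B, D, E → A, F applies, adding F. So (A, E)⁺ = {A, B, C, D, E, F}.
This closure contains every attribute of R1, so R1 ∩ R2 → R1. The join is lossless.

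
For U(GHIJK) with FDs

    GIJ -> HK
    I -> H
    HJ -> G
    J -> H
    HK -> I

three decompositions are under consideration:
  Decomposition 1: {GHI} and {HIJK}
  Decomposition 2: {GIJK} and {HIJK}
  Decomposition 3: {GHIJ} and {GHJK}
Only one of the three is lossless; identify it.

Decomposition 1: common = {HI}, closure = {HI} → lossy.
Decomposition 2: common = {IJK}, closure = {GHIJK} → lossless.
Decomposition 3: common = {GHJ}, closure = {GHJ} → lossy.

Decomposition 2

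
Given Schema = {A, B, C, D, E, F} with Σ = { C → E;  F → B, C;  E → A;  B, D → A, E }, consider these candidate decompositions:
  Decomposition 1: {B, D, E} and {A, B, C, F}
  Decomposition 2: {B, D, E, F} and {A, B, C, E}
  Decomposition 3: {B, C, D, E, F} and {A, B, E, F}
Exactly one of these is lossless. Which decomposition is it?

Decomposition 3

Decomposition 1: common = {B}, closure = {B} → lossy.
Decomposition 2: common = {B, E}, closure = {A, B, E} → lossy.
Decomposition 3: common = {B, E, F}, closure = {A, B, C, E, F} → lossless.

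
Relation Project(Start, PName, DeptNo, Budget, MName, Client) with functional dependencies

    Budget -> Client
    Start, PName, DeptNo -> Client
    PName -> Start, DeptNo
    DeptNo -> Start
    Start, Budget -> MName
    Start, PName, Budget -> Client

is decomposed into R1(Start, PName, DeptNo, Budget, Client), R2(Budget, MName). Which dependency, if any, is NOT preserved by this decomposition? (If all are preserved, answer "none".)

Start, Budget -> MName

Check Start, Budget → MName: no single fragment contains all of {Start, Budget, MName}, and the restricted closure of {Start, Budget} across the fragments never reaches {MName}.
Budget → Client is preserved.
Start, PName, DeptNo → Client is preserved.
PName → Start, DeptNo is preserved.
DeptNo → Start is preserved.
Start, PName, Budget → Client is preserved.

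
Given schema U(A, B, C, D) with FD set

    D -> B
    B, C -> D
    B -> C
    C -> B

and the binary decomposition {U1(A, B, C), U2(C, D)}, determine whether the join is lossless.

Common attributes: U1 ∩ U2 = {C}.
Closure of {C}: C → B applies, adding B; B, C → D applies, adding D. So (C)⁺ = {B, C, D}.
This closure contains every attribute of U2, so U1 ∩ U2 → U2. The join is lossless.

Yes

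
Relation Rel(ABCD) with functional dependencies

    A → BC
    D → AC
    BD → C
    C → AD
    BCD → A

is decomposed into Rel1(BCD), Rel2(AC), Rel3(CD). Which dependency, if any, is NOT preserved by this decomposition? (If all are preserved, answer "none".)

A → BC: restricted closure across fragments reaches BC.
D → AC: restricted closure across fragments reaches AC.
BD → C lies within Rel1.
C → AD: restricted closure across fragments reaches AD.
BCD → A: restricted closure across fragments reaches A.
Every dependency is enforceable on the fragments, so the decomposition is dependency-preserving.

none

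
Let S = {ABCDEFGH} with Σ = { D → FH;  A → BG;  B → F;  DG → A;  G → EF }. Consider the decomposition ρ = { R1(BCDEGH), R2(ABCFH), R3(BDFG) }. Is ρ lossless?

Chase test. Columns are ABCDEFGH; row i has aⱼ where attribute j ∈ Ri, else bᵢⱼ.
Initial tableau (one row per fragment):
  row 1: b11 a2 a3 a4 a5 b16 a7 a8
  row 2: a1 a2 a3 b24 b25 a6 b27 a8
  row 3: b31 a2 b33 a4 b35 a6 a7 b38
Rows 1 and 3 agree on D; apply D→FH and equate their FH entries.
Rows 1 and 3 agree on DG; apply DG→A and equate their A entries.
Rows 1 and 3 agree on G; apply G→EF and equate their EF entries.
No row becomes fully distinguished — the join is lossy.

No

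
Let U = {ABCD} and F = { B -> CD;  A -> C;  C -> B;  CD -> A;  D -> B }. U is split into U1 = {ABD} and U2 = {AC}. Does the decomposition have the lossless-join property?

Yes

Common attributes: U1 ∩ U2 = {A}.
Closure of {A}: A → C applies, adding C; C → B applies, adding B; B → CD applies, adding D. So (A)⁺ = {ABCD}.
This closure contains every attribute of U1, so U1 ∩ U2 → U1. The join is lossless.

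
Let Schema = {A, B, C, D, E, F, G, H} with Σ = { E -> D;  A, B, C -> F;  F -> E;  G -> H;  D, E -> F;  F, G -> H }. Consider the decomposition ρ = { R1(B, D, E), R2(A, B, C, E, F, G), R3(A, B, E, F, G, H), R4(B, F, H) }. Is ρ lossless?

Chase test. Columns are A, B, C, D, E, F, G, H; row i has aⱼ where attribute j ∈ Ri, else bᵢⱼ.
Initial tableau (one row per fragment):
  row 1: b11 a2 b13 a4 a5 b16 b17 b18
  row 2: a1 a2 a3 b24 a5 a6 a7 b28
  row 3: a1 a2 b33 b34 a5 a6 a7 a8
  row 4: b41 a2 b43 b44 b45 a6 b47 a8
Rows 1 and 2 agree on E; apply E→D and equate their D entries.
Rows 1 and 3 agree on E; apply E→D and equate their D entries.
Rows 2 and 4 agree on F; apply F→E and equate their E entries.
Rows 2 and 3 agree on G; apply G→H and equate their H entries.
Rows 1 and 2 agree on D, E; apply D, E→F and equate their F entries.
Rows 1 and 4 agree on E; apply E→D and equate their D entries.
Row 2 is now all distinguished symbols — the join is lossless.

Yes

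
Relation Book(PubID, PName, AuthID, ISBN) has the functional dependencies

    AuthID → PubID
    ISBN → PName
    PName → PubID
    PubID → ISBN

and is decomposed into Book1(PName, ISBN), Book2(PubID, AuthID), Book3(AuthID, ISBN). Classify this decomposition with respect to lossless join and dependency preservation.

Lossless test (chase): Rows 2 and 3 agree on AuthID; apply AuthID→PubID and equate their PubID entries. Rows 1 and 3 agree on ISBN; apply ISBN→PName and equate their PName entries. Rows 1 and 3 agree on PName; apply PName→PubID and equate their PubID entries. Rows 1 and 2 agree on PubID; apply PubID→ISBN and equate their ISBN entries. Rows 1 and 2 agree on ISBN; apply ISBN→PName and equate their PName entries. Row 2 is now all distinguished symbols — the join is lossless.
Dependency preservation: the restricted closure of {PName} across the fragments never reaches {PubID}, so PName → PubID cannot be enforced without a join — not preserved.

lossless but not dependency-preserving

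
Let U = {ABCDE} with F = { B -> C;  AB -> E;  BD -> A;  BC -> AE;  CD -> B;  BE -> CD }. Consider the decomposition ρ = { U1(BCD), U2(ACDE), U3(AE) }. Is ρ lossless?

Chase test. Columns are ABCDE; row i has aⱼ where attribute j ∈ Ui, else bᵢⱼ.
Initial tableau (one row per fragment):
  row 1: b11 a2 a3 a4 b15
  row 2: a1 b22 a3 a4 a5
  row 3: a1 b32 b33 b34 a5
Rows 1 and 2 agree on CD; apply CD→B and equate their B entries.
Rows 1 and 2 agree on BD; apply BD→A and equate their A entries.
Rows 1 and 2 agree on BC; apply BC→AE and equate their AE entries.
Row 1 is now all distinguished symbols — the join is lossless.

Yes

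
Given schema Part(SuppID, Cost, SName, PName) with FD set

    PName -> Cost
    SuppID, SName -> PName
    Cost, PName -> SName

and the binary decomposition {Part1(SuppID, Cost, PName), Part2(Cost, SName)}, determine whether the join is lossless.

No

Common attributes: Part1 ∩ Part2 = {Cost}.
No dependency enlarges {Cost}, so (Cost)⁺ = {Cost}.
The closure contains neither all of Part1 = {SuppID, Cost, PName} nor all of Part2 = {Cost, SName}, so the common attributes are not a superkey of either fragment. The join is lossy.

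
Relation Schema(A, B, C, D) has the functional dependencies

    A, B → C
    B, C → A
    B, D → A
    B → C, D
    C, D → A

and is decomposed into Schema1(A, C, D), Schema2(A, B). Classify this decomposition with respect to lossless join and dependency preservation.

lossy and not dependency-preserving

Lossless test: (A)⁺ = {A}, which is a superkey of neither fragment — lossy.
Dependency preservation: the restricted closure of {A, B} across the fragments never reaches {C}, so A, B → C cannot be enforced without a join — not preserved.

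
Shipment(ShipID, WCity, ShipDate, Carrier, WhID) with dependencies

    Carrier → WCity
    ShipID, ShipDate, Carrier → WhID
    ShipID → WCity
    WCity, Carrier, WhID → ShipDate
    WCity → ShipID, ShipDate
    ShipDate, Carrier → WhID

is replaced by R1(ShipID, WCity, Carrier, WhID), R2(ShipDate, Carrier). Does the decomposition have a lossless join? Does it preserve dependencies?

Lossless test: (Carrier)⁺ = {ShipID, WCity, ShipDate, Carrier, WhID}, which contains all of one fragment — lossless.
Dependency preservation: the restricted closure of {WCity} across the fragments never reaches {ShipID, ShipDate}, so WCity → ShipID, ShipDate cannot be enforced without a join — not preserved.

lossless but not dependency-preserving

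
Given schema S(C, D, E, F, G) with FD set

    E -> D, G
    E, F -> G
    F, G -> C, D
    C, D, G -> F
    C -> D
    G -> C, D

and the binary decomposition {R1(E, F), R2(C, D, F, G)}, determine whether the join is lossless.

No

Common attributes: R1 ∩ R2 = {F}.
No dependency enlarges {F}, so (F)⁺ = {F}.
The closure contains neither all of R1 = {E, F} nor all of R2 = {C, D, F, G}, so the common attributes are not a superkey of either fragment. The join is lossy.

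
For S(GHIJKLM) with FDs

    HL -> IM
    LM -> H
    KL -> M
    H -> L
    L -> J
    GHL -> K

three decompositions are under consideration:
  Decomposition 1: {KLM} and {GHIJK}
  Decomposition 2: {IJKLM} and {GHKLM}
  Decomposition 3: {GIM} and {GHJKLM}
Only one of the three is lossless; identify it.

Decomposition 2

Decomposition 1: common = {K}, closure = {K} → lossy.
Decomposition 2: common = {KLM}, closure = {HIJKLM} → lossless.
Decomposition 3: common = {GM}, closure = {GM} → lossy.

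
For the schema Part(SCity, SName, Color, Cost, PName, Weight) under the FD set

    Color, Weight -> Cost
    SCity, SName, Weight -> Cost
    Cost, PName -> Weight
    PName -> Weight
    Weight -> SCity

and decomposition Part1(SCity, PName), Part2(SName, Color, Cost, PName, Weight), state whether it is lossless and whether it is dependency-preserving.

lossless but not dependency-preserving

Lossless test: (PName)⁺ = {SCity, PName, Weight}, which contains all of one fragment — lossless.
Dependency preservation: the restricted closure of {Weight} across the fragments never reaches {SCity}, so Weight → SCity cannot be enforced without a join — not preserved.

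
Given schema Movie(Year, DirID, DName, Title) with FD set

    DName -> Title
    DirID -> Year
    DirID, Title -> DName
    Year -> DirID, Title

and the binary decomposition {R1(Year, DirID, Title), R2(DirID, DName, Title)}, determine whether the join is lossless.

Yes

Common attributes: R1 ∩ R2 = {DirID, Title}.
Closure of {DirID, Title}: DirID → Year applies, adding Year; DirID, Title → DName applies, adding DName. So (DirID, Title)⁺ = {Year, DirID, DName, Title}.
This closure contains every attribute of R1, so R1 ∩ R2 → R1. The join is lossless.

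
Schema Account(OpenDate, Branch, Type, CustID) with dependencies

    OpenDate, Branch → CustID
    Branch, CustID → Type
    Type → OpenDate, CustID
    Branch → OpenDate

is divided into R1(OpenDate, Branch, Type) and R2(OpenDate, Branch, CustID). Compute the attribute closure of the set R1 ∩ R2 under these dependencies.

OpenDate, Branch, Type, CustID

R1 ∩ R2 = {OpenDate, Branch}.
OpenDate, Branch → CustID applies, adding CustID
Branch, CustID → Type applies, adding Type
Closure: {OpenDate, Branch, Type, CustID}.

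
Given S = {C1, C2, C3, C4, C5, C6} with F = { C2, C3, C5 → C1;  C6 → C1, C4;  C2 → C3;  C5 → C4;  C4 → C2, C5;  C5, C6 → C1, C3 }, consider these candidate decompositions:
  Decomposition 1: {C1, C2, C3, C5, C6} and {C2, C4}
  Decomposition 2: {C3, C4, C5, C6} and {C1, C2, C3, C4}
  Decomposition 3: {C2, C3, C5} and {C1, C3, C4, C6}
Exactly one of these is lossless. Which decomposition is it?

Decomposition 2

Decomposition 1: common = {C2}, closure = {C2, C3} → lossy.
Decomposition 2: common = {C3, C4}, closure = {C1, C2, C3, C4, C5} → lossless.
Decomposition 3: common = {C3}, closure = {C3} → lossy.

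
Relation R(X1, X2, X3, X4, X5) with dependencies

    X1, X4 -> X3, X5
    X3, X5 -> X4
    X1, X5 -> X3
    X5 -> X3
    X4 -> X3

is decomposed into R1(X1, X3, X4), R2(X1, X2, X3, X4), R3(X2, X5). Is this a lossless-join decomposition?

No

Chase test. Columns are X1, X2, X3, X4, X5; row i has aⱼ where attribute j ∈ Ri, else bᵢⱼ.
Initial tableau (one row per fragment):
  row 1: a1 b12 a3 a4 b15
  row 2: a1 a2 a3 a4 b25
  row 3: b31 a2 b33 b34 a5
Rows 1 and 2 agree on X1, X4; apply X1, X4→X3, X5 and equate their X3, X5 entries.
No row becomes fully distinguished — the join is lossy.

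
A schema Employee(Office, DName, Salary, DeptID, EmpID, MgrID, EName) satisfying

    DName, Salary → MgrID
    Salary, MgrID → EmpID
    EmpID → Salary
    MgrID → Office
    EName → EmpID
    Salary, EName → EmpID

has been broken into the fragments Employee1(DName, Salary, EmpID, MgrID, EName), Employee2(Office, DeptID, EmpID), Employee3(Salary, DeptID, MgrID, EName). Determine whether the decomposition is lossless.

No

Chase test. Columns are Office, DName, Salary, DeptID, EmpID, MgrID, EName; row i has aⱼ where attribute j ∈ Employeei, else bᵢⱼ.
Initial tableau (one row per fragment):
  row 1: b11 a2 a3 b14 a5 a6 a7
  row 2: a1 b22 b23 a4 a5 b26 b27
  row 3: b31 b32 a3 a4 b35 a6 a7
Rows 1 and 3 agree on Salary, MgrID; apply Salary, MgrID→EmpID and equate their EmpID entries.
Rows 1 and 2 agree on EmpID; apply EmpID→Salary and equate their Salary entries.
Rows 1 and 3 agree on MgrID; apply MgrID→Office and equate their Office entries.
No row becomes fully distinguished — the join is lossy.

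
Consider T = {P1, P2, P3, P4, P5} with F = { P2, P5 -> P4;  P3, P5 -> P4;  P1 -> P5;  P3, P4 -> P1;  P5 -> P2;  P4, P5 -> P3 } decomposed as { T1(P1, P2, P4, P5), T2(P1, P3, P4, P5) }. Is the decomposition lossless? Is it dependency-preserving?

Lossless test: (P1, P4, P5)⁺ = {P1, P2, P3, P4, P5}, which contains all of one fragment — lossless.
Dependency preservation: every FD's attributes lie within a single fragment, so each can be enforced locally — preserved.

lossless and dependency-preserving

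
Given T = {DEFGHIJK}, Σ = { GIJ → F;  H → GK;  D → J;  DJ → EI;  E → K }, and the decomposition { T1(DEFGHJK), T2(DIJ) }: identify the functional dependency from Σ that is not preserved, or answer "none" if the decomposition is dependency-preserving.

GIJ → F

Check GIJ → F: no single fragment contains all of {FGIJ}, and the restricted closure of {GIJ} across the fragments never reaches {F}.
H → GK is preserved.
D → J is preserved.
DJ → EI is preserved.
E → K is preserved.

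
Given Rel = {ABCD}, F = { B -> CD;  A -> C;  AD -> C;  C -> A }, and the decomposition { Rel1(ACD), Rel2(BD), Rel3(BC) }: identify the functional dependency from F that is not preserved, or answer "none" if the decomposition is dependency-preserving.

B → CD: restricted closure across fragments reaches CD.
A → C lies within Rel1.
AD → C lies within Rel1.
C → A lies within Rel1.
Every dependency is enforceable on the fragments, so the decomposition is dependency-preserving.

none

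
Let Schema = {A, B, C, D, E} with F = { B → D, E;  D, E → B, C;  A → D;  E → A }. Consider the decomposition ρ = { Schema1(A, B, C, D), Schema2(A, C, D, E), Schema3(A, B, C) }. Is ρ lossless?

Chase test. Columns are A, B, C, D, E; row i has aⱼ where attribute j ∈ Schemai, else bᵢⱼ.
Initial tableau (one row per fragment):
  row 1: a1 a2 a3 a4 b15
  row 2: a1 b22 a3 a4 a5
  row 3: a1 a2 a3 b34 b35
Rows 1 and 3 agree on B; apply B→D, E and equate their D, E entries.
No row becomes fully distinguished — the join is lossy.

No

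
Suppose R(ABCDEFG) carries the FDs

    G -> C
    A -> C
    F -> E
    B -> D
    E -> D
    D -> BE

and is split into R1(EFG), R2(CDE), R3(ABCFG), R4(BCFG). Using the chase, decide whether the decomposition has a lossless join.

Yes

Chase test. Columns are ABCDEFG; row i has aⱼ where attribute j ∈ Ri, else bᵢⱼ.
Initial tableau (one row per fragment):
  row 1: b11 b12 b13 b14 a5 a6 a7
  row 2: b21 b22 a3 a4 a5 b26 b27
  row 3: a1 a2 a3 b34 b35 a6 a7
  row 4: b41 a2 a3 b44 b45 a6 a7
Rows 1 and 3 agree on G; apply G→C and equate their C entries.
Rows 1 and 3 agree on F; apply F→E and equate their E entries.
Rows 1 and 4 agree on F; apply F→E and equate their E entries.
Rows 3 and 4 agree on B; apply B→D and equate their D entries.
Rows 1 and 2 agree on E; apply E→D and equate their D entries.
Rows 1 and 3 agree on E; apply E→D and equate their D entries.
Rows 1 and 2 agree on D; apply D→BE and equate their BE entries.
Rows 1 and 3 agree on D; apply D→BE and equate their BE entries.
Row 3 is now all distinguished symbols — the join is lossless.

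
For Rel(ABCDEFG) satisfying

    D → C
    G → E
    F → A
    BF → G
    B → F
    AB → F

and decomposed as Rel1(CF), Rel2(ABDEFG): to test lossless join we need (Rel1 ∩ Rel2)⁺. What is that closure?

AF

Rel1 ∩ Rel2 = {F}.
F → A applies, adding A
Closure: {AF}.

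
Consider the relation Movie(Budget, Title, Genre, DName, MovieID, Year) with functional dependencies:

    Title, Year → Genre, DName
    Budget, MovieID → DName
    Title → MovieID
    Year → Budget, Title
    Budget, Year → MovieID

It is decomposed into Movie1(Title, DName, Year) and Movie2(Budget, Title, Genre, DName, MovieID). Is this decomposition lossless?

Common attributes: Movie1 ∩ Movie2 = {Title, DName}.
Closure of {Title, DName}: Title → MovieID applies, adding MovieID. So (Title, DName)⁺ = {Title, DName, MovieID}.
The closure contains neither all of Movie1 = {Title, DName, Year} nor all of Movie2 = {Budget, Title, Genre, DName, MovieID}, so the common attributes are not a superkey of either fragment. The join is lossy.

No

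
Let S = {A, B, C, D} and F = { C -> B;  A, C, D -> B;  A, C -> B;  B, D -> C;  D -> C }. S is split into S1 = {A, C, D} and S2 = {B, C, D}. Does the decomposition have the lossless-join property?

Common attributes: S1 ∩ S2 = {C, D}.
Closure of {C, D}: C → B applies, adding B. So (C, D)⁺ = {B, C, D}.
This closure contains every attribute of S2, so S1 ∩ S2 → S2. The join is lossless.

Yes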